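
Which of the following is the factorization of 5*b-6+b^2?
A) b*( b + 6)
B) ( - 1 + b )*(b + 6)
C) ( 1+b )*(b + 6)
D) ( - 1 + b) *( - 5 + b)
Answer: B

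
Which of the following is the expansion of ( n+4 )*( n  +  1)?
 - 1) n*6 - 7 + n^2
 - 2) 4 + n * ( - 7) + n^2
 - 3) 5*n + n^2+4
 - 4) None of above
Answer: 3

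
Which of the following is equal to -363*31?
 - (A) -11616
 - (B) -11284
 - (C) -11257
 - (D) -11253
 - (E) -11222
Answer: D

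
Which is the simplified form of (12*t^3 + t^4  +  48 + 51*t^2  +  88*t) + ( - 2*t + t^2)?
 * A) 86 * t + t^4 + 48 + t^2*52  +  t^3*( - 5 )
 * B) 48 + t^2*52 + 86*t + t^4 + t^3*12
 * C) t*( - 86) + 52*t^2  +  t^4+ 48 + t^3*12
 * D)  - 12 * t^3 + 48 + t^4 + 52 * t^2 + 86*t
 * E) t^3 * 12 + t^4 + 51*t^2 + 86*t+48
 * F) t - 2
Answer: B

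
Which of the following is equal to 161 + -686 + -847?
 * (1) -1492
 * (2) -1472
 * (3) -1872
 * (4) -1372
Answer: 4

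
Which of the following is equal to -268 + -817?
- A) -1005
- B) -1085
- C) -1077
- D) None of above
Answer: B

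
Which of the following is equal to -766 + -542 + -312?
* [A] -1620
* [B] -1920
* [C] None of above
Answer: A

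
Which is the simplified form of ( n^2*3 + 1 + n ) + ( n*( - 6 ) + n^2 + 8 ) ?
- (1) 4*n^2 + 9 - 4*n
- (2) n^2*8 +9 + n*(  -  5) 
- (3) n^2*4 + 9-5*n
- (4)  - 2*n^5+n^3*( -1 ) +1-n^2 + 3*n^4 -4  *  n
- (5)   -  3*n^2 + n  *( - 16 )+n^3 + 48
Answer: 3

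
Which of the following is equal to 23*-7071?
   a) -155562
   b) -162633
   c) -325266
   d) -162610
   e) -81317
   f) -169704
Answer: b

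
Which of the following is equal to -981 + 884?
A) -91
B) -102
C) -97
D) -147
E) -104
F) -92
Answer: C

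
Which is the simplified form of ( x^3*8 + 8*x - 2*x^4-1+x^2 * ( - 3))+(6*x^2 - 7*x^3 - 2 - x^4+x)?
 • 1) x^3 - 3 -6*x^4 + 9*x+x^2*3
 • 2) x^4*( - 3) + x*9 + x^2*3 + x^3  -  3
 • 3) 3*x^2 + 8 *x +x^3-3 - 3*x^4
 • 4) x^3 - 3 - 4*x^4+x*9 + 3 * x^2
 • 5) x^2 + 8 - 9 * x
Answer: 2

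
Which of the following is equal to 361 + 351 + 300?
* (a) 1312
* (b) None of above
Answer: b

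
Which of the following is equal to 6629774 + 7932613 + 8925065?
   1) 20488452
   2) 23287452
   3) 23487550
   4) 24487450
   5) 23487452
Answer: 5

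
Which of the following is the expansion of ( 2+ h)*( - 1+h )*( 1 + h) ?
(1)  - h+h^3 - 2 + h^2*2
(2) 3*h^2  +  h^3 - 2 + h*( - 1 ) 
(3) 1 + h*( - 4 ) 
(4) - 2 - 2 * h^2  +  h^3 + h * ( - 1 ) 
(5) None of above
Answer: 1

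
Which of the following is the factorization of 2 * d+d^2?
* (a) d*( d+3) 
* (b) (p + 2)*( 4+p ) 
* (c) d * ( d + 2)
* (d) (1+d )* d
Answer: c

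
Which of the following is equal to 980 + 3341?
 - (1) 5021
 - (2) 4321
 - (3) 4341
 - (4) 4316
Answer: 2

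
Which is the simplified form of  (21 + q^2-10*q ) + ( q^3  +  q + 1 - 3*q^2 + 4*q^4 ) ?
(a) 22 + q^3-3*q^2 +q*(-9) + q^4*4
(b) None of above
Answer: b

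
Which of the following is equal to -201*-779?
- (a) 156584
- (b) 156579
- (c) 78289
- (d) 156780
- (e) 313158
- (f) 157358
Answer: b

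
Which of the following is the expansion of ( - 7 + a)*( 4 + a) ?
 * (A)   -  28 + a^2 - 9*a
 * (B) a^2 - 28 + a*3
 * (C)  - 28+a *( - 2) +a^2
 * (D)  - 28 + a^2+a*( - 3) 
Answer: D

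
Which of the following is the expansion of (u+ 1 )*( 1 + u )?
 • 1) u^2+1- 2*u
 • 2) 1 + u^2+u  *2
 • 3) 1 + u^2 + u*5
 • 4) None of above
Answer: 2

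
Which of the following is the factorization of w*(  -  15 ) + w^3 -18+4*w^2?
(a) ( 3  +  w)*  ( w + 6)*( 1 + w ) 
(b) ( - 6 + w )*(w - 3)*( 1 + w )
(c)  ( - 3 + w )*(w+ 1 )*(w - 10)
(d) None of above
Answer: d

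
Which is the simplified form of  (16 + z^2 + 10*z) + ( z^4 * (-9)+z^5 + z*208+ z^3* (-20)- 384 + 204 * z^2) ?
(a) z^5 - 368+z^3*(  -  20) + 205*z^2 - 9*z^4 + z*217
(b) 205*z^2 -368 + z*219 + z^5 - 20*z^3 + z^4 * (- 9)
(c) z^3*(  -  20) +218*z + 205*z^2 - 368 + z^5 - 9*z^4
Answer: c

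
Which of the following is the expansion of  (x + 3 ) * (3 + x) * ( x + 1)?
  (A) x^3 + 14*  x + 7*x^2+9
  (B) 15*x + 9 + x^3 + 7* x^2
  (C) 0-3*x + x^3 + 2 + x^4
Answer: B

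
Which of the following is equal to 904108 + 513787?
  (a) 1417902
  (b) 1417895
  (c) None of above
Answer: b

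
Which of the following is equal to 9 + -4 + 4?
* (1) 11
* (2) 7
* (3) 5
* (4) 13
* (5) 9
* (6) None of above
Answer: 5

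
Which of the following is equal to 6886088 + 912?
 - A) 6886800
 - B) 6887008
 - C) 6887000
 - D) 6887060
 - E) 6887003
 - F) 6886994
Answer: C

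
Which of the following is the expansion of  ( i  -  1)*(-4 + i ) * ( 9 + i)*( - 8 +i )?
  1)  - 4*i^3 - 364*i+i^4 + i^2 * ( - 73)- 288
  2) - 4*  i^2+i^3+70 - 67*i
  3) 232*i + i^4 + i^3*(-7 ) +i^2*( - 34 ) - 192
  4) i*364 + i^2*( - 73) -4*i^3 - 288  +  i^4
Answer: 4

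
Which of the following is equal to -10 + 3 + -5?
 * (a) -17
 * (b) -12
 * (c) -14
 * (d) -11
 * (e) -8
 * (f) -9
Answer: b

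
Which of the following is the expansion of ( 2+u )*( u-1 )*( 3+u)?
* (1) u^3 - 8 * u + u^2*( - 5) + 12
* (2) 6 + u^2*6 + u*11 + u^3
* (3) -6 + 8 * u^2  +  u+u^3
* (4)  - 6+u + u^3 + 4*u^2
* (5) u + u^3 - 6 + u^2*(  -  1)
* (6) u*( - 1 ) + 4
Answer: 4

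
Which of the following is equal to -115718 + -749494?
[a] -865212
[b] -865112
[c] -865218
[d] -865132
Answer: a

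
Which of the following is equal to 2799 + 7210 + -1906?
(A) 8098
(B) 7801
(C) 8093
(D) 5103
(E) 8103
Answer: E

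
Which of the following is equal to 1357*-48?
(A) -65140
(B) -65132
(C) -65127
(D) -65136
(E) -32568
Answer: D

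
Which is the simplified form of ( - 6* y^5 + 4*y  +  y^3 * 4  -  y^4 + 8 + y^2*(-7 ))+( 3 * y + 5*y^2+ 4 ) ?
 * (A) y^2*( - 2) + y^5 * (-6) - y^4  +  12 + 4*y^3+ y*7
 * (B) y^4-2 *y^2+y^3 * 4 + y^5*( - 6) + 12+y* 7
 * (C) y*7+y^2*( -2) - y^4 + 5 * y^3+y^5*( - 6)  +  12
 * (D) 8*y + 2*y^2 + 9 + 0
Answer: A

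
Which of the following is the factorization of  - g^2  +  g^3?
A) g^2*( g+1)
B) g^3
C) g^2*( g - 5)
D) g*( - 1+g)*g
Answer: D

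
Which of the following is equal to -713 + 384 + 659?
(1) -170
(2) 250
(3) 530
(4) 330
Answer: 4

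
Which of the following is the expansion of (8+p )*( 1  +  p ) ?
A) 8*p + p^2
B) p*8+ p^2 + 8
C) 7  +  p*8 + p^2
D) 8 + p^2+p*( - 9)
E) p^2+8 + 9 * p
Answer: E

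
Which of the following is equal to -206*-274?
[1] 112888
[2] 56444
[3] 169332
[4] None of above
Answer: 2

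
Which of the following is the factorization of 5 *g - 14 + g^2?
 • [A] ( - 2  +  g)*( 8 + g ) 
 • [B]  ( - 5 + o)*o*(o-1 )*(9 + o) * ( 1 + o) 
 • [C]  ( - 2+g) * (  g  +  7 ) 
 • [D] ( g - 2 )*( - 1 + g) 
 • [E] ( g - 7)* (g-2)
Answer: C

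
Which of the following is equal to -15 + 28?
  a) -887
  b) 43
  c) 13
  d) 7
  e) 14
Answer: c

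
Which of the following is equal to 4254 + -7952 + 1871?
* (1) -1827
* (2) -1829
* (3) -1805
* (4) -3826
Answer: 1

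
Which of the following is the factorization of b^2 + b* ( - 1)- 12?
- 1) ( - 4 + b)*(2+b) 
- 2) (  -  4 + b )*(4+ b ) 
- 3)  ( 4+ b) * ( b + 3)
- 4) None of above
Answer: 4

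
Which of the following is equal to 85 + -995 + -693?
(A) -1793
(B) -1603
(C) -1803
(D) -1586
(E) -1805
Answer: B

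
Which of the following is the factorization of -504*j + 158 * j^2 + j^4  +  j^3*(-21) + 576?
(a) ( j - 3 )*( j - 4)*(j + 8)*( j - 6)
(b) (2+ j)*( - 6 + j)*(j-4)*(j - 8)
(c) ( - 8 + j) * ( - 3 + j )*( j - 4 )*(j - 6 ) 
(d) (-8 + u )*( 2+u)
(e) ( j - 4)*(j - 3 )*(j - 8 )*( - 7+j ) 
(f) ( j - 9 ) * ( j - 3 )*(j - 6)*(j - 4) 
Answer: c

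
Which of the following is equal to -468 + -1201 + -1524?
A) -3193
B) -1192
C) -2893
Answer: A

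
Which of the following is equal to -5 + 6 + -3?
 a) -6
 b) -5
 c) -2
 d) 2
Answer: c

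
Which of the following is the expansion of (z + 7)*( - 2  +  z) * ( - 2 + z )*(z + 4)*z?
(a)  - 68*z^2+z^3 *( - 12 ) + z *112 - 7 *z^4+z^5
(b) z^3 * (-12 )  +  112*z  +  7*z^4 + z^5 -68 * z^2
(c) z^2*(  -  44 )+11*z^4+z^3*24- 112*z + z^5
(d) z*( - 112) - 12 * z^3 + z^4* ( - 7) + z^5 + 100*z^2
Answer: b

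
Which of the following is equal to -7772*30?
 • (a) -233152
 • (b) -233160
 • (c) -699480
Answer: b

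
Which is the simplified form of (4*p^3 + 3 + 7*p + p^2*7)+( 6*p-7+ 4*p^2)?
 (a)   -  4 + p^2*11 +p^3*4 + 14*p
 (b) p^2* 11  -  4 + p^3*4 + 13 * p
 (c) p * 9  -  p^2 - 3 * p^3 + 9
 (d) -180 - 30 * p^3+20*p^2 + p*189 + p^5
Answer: b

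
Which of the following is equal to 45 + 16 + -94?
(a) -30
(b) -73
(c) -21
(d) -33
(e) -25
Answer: d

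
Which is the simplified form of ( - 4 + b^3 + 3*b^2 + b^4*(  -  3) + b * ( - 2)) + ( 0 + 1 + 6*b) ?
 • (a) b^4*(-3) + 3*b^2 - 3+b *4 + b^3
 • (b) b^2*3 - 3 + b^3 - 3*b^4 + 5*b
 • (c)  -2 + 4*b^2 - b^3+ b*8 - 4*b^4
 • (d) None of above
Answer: a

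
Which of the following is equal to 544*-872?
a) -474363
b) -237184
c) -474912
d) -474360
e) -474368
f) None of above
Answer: e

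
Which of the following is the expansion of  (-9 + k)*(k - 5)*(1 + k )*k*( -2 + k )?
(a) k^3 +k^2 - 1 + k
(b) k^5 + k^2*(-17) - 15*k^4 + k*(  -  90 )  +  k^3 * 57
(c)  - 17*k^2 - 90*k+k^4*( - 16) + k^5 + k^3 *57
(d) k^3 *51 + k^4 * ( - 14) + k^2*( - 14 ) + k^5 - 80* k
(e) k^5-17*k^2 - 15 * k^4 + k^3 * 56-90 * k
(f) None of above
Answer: b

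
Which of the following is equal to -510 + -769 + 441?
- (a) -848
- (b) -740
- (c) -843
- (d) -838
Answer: d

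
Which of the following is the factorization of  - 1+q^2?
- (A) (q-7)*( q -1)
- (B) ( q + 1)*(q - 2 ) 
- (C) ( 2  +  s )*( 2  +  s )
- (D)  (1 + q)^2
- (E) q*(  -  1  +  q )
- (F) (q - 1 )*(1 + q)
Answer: F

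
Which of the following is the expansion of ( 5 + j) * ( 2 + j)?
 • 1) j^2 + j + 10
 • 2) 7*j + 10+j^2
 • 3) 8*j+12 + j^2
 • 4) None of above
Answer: 2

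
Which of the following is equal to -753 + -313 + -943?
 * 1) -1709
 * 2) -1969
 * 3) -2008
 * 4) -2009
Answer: 4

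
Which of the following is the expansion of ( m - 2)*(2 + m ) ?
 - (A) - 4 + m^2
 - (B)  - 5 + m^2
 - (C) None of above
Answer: A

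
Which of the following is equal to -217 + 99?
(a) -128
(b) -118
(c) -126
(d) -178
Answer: b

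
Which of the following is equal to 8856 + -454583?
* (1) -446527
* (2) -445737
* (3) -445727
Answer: 3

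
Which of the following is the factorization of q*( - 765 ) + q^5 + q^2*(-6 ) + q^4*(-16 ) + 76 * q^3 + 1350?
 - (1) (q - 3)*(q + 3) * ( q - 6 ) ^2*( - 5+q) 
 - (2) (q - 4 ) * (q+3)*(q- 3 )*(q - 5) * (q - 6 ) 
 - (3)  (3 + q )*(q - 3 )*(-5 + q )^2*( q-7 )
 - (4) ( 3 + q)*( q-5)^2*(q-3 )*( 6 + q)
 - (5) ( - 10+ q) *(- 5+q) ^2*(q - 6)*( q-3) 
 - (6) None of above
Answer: 6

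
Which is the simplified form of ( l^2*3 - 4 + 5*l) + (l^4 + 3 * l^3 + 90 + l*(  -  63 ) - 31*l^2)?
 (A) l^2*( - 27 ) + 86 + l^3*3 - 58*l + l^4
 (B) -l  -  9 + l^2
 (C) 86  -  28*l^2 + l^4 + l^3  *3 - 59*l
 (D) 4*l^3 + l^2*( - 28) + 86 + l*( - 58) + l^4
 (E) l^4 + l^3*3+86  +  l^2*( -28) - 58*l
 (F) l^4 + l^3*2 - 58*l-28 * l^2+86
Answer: E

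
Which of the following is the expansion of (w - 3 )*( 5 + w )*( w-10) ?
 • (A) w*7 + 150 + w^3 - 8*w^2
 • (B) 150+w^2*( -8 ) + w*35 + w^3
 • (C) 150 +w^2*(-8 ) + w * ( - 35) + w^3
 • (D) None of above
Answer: C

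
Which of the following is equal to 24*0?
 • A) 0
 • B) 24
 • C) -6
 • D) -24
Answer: A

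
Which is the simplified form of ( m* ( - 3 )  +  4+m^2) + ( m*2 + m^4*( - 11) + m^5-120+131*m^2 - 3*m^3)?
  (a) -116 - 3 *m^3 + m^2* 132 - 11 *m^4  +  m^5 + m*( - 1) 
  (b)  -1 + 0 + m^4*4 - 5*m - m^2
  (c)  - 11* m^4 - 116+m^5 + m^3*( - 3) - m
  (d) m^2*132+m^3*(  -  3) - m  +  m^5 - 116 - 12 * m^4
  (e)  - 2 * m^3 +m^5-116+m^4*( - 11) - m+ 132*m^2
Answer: a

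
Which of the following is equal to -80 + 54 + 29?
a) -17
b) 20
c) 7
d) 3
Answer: d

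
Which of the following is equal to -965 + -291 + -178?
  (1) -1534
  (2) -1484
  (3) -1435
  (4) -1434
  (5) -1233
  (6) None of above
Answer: 4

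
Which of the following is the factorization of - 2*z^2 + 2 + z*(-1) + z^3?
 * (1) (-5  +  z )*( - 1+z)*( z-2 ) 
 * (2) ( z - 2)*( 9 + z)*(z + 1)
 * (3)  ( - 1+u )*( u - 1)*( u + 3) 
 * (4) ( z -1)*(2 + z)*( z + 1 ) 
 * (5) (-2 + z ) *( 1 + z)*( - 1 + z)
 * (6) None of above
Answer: 5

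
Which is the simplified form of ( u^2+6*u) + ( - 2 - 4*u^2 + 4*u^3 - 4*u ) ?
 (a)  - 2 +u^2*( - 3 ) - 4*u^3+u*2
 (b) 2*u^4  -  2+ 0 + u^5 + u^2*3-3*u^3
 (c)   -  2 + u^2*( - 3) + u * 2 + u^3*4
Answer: c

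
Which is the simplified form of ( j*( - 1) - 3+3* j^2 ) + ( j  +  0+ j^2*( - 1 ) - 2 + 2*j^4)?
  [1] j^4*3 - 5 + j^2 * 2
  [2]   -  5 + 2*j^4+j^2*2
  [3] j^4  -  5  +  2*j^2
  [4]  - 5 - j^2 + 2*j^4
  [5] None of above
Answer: 2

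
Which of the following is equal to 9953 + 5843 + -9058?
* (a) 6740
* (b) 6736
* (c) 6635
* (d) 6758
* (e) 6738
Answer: e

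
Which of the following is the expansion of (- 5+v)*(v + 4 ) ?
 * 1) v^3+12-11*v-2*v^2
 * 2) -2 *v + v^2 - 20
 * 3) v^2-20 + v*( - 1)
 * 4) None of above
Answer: 3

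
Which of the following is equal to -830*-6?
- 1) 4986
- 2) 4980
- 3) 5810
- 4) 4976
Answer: 2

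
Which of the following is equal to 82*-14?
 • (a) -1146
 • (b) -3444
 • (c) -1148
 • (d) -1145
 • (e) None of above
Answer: c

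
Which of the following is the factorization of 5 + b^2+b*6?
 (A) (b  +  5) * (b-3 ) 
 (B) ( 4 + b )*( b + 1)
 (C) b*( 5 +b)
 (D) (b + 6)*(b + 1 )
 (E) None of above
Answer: E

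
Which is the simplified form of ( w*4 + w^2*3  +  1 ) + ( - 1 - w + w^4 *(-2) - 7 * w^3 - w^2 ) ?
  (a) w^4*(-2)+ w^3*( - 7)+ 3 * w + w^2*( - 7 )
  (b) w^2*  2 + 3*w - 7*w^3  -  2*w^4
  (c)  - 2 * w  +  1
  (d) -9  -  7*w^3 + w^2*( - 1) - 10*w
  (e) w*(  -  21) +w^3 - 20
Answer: b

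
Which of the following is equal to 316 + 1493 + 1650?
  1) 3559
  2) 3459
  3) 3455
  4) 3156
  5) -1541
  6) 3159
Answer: 2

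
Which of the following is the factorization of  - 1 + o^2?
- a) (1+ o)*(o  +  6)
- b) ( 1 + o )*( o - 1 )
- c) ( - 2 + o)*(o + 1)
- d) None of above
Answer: b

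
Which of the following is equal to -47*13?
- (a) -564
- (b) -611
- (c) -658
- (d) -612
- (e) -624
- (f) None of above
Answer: b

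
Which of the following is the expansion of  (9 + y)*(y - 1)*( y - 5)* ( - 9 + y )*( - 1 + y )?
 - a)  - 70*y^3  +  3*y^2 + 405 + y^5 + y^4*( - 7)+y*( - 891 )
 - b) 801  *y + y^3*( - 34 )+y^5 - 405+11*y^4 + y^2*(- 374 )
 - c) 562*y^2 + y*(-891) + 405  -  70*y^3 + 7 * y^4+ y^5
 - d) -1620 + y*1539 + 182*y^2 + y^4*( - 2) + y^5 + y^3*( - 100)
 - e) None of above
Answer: e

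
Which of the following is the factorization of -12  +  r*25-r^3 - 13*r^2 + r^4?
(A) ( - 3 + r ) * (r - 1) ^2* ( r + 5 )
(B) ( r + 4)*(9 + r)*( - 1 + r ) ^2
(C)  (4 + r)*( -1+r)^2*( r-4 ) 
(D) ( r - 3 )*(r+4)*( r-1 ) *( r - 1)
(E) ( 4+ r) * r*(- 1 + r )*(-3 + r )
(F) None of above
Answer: D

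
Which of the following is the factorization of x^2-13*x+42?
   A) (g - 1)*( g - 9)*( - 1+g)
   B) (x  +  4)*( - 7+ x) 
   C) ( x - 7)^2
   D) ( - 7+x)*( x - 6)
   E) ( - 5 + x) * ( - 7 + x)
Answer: D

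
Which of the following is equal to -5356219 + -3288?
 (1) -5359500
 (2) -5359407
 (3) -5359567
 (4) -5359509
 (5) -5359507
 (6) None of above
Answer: 5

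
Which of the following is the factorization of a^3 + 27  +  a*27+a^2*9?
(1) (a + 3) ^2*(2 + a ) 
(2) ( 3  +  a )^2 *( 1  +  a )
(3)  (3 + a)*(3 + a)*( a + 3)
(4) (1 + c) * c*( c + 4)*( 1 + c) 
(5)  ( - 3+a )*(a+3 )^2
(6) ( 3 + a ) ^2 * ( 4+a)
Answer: 3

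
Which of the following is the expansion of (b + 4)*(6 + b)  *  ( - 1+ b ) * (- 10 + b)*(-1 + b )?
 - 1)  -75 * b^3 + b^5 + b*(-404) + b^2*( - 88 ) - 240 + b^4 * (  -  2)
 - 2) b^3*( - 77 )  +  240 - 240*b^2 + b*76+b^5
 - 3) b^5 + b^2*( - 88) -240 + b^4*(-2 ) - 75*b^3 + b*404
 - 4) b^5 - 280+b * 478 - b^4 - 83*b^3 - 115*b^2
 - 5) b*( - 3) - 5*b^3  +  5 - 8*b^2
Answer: 3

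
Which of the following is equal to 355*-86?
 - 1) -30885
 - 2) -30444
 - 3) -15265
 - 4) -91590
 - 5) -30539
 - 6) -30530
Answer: 6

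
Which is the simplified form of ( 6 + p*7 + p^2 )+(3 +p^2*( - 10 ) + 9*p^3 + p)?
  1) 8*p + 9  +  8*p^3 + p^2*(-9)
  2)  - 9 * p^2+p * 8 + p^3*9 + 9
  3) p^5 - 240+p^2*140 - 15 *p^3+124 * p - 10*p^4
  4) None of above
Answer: 2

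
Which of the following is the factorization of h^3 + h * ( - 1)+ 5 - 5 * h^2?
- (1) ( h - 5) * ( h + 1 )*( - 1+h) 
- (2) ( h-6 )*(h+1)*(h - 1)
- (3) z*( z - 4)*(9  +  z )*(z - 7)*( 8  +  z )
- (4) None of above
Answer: 1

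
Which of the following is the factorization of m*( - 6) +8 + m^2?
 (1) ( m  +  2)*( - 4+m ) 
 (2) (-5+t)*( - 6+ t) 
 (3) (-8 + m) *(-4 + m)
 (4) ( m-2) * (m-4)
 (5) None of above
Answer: 4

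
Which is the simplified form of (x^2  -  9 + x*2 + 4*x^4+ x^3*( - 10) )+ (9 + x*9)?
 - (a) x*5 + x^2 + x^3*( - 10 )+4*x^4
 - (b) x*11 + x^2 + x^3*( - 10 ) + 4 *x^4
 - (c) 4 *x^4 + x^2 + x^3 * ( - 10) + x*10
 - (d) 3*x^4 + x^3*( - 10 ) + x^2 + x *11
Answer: b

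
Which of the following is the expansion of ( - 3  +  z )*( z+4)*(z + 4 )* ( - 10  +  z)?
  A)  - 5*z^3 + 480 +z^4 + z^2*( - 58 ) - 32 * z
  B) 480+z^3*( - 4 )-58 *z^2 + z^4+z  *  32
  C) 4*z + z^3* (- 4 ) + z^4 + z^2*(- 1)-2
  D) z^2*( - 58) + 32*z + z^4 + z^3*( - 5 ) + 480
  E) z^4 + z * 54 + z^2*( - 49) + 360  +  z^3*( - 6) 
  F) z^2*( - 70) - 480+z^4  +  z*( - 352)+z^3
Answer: D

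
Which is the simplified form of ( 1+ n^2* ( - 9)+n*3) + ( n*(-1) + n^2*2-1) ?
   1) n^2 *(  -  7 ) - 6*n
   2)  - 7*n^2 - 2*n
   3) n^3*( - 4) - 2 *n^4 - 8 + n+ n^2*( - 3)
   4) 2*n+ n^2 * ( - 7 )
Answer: 4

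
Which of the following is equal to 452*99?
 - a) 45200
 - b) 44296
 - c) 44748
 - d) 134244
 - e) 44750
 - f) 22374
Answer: c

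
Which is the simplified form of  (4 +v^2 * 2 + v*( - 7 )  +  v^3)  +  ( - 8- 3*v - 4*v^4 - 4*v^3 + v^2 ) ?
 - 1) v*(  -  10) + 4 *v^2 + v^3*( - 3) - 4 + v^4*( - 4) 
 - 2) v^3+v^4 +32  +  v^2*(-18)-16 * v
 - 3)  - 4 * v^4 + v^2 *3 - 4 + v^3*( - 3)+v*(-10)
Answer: 3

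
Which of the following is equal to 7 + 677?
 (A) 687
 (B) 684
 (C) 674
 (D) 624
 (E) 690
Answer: B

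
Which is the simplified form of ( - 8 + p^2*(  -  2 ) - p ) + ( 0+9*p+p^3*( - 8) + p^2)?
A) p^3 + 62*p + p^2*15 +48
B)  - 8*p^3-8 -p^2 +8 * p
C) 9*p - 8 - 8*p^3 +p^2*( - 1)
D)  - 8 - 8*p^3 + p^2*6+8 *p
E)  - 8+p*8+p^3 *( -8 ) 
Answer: B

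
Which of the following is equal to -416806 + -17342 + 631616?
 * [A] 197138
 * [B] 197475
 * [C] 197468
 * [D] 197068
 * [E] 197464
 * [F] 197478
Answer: C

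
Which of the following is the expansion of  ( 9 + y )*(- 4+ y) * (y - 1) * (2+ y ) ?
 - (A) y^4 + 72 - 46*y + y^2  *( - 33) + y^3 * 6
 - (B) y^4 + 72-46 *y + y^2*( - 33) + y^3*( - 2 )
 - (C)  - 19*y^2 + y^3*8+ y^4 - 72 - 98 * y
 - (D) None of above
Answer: A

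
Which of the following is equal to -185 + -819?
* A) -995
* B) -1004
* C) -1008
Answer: B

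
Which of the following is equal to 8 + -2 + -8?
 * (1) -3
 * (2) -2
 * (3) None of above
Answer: 2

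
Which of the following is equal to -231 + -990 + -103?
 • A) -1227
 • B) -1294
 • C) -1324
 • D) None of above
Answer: C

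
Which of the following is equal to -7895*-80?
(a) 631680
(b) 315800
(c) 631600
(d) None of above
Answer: c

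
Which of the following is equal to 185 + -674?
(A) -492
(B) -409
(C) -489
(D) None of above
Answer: C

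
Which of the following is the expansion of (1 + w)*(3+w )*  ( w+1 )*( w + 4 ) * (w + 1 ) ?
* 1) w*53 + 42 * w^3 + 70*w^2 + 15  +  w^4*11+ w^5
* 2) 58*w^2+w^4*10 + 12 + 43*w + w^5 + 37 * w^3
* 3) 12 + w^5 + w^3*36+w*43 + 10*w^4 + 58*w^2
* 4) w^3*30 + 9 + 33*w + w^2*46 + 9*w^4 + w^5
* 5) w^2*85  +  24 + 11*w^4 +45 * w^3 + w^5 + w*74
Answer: 3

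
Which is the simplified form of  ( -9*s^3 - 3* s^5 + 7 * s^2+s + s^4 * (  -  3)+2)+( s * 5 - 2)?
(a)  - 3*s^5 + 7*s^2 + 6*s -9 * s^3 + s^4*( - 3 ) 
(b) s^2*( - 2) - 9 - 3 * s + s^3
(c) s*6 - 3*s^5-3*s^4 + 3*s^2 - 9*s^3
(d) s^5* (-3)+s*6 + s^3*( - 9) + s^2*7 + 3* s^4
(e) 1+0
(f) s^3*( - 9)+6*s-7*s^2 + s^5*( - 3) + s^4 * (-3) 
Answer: a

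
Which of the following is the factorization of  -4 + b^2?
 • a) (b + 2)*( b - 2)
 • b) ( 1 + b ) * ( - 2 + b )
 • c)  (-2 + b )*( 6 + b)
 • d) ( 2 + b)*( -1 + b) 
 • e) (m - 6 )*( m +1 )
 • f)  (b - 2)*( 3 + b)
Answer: a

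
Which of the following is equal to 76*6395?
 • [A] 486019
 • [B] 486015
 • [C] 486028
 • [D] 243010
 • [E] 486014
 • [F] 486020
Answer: F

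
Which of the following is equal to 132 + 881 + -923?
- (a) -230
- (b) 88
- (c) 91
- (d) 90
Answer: d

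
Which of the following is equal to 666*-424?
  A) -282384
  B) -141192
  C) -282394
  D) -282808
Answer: A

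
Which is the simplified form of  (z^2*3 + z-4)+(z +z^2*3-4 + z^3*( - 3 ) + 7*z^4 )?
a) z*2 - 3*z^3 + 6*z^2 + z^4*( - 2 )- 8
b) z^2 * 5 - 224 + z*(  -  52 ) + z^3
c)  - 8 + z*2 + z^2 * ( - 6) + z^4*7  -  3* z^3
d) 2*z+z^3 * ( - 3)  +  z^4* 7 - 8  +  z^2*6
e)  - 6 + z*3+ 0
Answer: d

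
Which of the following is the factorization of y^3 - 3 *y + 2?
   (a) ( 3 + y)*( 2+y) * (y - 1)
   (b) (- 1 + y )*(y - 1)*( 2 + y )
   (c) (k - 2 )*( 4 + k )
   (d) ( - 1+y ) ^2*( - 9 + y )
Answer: b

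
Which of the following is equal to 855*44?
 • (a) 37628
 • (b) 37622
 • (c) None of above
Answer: c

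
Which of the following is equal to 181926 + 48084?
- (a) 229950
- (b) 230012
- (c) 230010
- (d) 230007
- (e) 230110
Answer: c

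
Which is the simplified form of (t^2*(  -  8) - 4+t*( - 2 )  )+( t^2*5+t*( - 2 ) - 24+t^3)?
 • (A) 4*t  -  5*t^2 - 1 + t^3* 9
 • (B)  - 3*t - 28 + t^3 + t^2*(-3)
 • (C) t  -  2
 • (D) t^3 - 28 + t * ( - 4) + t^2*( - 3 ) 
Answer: D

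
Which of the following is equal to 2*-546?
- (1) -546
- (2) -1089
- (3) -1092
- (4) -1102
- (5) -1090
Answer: 3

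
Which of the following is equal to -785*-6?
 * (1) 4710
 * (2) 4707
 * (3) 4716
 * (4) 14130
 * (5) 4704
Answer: 1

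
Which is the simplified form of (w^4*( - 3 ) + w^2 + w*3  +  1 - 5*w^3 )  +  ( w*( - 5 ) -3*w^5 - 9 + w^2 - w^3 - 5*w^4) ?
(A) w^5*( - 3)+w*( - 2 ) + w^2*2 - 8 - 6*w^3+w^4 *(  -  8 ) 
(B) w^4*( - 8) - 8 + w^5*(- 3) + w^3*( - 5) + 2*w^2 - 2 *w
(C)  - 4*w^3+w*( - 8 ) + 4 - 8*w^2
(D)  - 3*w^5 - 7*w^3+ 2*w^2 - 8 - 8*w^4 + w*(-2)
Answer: A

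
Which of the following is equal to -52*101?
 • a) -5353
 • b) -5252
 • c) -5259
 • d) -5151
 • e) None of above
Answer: b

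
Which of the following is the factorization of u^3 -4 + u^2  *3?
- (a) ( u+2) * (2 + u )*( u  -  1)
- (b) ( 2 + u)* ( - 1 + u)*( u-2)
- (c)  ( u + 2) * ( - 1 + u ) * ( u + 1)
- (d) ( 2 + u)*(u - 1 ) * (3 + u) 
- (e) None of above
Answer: a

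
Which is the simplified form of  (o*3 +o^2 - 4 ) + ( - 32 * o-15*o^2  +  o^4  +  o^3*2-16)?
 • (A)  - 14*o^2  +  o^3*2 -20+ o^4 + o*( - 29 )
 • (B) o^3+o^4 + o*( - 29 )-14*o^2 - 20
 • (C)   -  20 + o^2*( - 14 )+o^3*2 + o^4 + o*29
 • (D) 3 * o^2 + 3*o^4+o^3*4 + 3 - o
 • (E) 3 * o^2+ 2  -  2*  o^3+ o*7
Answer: A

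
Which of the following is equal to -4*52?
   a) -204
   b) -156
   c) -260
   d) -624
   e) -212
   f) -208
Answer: f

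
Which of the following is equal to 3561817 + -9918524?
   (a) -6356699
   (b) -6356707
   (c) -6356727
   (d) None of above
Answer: b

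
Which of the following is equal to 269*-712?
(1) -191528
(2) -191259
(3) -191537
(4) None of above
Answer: 1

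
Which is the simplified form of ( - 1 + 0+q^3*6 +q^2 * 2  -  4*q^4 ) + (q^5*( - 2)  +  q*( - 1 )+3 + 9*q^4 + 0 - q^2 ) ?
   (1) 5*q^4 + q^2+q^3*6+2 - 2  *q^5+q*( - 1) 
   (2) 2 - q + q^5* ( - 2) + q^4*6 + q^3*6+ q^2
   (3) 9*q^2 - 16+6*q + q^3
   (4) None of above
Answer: 1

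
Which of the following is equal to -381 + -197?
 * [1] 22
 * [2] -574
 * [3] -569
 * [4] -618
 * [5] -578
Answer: 5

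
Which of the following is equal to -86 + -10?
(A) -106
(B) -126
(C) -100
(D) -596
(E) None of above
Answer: E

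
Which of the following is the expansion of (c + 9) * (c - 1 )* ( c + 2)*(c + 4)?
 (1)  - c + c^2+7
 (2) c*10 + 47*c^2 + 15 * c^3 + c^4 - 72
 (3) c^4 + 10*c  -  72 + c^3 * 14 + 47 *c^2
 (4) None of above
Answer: 3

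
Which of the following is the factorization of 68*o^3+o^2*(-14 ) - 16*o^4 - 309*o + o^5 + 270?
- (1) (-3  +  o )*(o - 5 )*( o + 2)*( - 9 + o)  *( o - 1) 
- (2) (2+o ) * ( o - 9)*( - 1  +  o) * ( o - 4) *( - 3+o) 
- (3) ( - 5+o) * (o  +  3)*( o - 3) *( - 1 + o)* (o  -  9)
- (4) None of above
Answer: 1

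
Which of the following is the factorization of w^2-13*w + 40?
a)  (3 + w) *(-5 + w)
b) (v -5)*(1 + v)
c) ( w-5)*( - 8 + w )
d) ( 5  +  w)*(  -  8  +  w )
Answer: c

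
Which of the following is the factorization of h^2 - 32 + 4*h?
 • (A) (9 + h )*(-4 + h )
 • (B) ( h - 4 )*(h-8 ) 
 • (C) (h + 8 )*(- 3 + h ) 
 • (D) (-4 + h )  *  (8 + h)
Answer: D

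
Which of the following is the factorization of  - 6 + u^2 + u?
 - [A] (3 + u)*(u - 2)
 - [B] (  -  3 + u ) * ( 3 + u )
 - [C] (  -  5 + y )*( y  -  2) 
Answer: A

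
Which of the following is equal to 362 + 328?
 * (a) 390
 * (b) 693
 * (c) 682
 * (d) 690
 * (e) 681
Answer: d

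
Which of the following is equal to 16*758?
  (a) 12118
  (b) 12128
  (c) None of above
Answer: b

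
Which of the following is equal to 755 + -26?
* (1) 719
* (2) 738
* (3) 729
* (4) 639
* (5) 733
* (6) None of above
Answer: 3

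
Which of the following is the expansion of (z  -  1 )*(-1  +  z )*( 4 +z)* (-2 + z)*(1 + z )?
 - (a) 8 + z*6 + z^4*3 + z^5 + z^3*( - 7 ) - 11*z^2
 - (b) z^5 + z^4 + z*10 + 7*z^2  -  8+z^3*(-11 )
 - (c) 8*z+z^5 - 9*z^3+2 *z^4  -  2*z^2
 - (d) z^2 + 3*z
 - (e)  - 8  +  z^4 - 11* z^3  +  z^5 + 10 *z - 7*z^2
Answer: b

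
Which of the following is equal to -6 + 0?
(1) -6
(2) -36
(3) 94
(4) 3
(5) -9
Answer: 1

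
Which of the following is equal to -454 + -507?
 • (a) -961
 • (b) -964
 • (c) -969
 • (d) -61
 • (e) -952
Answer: a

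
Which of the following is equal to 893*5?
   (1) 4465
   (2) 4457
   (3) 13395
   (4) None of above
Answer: 1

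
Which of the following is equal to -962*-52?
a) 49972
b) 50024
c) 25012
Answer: b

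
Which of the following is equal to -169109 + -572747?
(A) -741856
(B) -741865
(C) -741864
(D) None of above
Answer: A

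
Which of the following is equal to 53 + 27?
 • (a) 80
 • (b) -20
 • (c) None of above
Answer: a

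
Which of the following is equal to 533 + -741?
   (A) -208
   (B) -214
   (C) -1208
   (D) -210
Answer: A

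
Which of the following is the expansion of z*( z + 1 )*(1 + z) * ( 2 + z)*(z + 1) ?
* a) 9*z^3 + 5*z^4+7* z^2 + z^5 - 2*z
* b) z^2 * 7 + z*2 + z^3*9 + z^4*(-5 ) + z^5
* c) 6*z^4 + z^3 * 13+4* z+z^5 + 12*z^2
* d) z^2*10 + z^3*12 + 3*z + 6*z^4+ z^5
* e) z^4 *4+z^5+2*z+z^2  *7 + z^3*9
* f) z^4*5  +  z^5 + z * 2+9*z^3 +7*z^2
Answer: f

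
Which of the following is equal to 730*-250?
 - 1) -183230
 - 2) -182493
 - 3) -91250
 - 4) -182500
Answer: 4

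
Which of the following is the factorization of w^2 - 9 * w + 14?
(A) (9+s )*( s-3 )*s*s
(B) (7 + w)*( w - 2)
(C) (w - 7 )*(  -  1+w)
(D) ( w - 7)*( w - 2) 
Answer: D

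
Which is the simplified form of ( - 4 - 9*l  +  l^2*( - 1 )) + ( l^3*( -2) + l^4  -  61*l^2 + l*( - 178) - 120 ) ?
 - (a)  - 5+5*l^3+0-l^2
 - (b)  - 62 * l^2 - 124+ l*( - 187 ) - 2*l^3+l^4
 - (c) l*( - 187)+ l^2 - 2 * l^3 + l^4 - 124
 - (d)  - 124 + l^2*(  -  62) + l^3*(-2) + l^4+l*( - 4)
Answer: b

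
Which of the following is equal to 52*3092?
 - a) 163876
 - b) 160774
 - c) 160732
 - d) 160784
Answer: d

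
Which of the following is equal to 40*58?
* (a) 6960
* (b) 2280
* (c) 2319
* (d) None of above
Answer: d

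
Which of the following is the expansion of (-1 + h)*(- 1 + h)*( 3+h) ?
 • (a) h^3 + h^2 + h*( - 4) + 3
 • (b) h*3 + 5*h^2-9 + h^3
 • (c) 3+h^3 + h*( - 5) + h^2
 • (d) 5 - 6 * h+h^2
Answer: c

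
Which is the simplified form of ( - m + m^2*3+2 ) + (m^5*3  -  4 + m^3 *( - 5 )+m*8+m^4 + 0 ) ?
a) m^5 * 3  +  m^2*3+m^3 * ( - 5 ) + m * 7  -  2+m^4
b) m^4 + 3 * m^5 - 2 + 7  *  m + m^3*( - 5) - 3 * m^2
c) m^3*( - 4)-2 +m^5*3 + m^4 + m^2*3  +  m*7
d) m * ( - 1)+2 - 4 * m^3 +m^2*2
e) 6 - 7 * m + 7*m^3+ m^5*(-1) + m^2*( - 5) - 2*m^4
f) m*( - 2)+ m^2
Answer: a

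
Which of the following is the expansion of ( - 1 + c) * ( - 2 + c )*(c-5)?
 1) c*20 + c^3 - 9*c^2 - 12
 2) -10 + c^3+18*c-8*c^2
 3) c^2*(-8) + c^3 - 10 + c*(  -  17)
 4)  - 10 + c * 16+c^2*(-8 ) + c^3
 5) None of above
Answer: 5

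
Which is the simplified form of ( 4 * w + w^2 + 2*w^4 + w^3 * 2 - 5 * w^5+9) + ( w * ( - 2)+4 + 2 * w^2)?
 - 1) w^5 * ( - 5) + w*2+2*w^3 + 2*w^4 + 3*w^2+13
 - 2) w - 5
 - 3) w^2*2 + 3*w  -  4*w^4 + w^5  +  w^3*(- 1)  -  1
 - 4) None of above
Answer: 1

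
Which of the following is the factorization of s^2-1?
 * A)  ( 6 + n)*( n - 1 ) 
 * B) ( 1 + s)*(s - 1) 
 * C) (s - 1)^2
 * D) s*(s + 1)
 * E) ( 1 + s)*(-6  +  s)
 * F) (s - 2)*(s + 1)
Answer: B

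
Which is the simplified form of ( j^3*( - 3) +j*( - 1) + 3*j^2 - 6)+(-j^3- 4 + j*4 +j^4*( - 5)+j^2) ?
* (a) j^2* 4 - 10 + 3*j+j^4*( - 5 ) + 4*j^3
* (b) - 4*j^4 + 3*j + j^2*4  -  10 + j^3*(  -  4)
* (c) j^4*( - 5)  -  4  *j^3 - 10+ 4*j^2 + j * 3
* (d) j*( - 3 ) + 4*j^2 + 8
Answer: c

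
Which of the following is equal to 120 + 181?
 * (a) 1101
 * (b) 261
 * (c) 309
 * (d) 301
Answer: d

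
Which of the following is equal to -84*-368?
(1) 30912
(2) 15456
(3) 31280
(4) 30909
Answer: 1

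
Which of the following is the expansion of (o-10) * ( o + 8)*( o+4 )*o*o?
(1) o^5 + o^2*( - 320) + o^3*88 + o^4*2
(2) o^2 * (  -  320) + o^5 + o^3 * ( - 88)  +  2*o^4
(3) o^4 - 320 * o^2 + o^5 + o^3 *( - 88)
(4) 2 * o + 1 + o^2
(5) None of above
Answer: 2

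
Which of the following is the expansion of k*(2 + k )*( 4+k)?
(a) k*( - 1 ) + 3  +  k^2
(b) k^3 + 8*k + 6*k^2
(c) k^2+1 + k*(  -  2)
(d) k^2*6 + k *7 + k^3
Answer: b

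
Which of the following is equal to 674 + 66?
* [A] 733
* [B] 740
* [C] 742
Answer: B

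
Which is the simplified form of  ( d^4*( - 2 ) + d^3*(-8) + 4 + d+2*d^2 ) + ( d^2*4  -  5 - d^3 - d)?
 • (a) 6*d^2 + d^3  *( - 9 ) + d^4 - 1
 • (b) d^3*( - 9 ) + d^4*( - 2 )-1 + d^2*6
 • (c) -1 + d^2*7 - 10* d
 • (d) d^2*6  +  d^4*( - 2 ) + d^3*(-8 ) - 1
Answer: b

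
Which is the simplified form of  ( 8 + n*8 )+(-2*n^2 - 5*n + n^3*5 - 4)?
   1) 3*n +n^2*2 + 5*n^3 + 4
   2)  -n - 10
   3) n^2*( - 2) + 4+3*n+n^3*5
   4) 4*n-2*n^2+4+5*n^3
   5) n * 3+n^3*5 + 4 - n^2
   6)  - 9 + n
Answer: 3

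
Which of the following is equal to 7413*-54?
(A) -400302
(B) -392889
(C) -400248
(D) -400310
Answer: A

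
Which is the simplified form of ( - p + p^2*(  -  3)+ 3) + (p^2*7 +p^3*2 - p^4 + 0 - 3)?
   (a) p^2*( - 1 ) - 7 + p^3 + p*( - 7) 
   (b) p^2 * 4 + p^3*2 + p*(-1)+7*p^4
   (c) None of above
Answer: c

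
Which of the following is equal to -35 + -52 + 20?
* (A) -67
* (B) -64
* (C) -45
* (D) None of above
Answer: A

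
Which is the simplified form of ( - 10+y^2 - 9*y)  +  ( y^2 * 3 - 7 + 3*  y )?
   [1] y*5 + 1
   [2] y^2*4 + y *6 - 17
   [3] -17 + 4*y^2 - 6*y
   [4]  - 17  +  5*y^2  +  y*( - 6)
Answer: 3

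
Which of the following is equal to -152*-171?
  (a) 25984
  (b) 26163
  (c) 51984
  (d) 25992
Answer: d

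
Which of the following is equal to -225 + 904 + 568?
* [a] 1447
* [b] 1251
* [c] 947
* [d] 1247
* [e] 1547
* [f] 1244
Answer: d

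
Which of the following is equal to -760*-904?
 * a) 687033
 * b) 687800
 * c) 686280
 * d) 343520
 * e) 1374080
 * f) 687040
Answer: f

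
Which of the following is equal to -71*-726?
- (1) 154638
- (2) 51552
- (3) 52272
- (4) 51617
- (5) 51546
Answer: 5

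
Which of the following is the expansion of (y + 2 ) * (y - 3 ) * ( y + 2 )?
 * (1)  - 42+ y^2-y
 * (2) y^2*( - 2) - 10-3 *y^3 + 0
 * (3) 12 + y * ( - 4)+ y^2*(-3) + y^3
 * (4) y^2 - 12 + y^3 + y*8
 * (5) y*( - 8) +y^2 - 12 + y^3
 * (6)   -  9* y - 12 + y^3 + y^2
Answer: 5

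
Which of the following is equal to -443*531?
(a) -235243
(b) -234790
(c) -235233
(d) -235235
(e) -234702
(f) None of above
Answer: c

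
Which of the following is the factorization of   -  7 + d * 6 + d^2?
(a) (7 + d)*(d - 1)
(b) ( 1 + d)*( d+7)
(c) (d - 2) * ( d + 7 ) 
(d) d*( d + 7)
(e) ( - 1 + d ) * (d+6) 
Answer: a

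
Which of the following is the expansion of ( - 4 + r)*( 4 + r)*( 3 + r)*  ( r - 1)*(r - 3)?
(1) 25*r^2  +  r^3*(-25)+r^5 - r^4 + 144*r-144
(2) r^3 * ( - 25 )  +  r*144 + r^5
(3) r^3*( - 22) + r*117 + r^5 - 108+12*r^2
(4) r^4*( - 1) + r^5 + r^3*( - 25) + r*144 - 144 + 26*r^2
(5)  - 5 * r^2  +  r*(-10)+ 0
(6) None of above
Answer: 1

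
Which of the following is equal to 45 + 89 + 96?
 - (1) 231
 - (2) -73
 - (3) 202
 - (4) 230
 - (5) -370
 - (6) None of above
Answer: 4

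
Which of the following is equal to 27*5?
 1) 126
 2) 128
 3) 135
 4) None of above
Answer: 3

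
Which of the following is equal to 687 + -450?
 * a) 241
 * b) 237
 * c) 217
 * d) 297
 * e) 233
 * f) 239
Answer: b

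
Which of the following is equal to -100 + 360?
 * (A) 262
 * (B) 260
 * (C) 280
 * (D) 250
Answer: B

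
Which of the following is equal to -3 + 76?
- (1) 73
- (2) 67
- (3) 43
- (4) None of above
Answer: 1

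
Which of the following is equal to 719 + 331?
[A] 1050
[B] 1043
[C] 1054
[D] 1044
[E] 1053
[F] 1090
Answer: A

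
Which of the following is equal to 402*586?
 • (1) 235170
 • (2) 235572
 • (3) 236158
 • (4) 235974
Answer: 2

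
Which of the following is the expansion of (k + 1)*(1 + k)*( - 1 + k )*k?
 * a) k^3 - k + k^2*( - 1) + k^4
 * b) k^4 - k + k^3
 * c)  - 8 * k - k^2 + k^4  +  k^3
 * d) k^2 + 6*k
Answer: a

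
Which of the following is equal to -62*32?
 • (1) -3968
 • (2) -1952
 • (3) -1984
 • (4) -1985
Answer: 3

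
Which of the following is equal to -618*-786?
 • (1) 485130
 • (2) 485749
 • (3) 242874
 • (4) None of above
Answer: 4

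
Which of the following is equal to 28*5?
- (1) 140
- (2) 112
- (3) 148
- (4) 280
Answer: 1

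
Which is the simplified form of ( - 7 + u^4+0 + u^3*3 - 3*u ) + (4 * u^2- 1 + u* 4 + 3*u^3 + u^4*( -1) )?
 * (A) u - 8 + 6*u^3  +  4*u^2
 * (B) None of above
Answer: A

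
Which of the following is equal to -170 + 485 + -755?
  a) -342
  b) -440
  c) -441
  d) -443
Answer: b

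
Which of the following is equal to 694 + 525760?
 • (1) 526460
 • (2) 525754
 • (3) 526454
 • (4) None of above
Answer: 3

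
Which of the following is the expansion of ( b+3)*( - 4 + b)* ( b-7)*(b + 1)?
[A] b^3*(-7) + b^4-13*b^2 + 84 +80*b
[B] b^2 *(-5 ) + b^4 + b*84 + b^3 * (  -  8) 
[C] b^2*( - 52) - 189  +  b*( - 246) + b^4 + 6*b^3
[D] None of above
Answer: D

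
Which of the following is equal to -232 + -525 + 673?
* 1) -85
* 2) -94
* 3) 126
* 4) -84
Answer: 4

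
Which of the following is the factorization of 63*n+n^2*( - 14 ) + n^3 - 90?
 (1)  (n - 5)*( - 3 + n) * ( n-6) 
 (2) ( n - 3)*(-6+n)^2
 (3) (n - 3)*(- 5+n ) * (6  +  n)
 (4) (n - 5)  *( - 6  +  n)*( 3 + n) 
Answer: 1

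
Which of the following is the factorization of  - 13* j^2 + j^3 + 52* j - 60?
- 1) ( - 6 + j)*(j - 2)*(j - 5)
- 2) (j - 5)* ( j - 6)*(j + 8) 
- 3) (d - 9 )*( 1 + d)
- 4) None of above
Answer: 1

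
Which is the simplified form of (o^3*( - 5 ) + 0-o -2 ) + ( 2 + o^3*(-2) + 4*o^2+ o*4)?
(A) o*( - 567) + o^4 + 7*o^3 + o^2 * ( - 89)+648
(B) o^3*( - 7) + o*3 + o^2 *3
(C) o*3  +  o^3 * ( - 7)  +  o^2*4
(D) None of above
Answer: C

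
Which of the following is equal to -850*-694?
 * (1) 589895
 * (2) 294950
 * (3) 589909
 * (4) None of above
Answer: 4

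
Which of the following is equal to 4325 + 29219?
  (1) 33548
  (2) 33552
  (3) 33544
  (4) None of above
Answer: 3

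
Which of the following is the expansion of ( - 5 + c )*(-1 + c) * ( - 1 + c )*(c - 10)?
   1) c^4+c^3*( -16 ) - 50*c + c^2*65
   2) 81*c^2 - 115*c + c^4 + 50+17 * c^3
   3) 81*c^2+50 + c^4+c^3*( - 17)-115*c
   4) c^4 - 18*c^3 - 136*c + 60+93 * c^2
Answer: 3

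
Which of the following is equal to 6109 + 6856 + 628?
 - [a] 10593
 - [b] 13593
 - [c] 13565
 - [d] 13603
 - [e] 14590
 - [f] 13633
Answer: b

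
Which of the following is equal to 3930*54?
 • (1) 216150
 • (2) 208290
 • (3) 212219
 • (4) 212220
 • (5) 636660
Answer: 4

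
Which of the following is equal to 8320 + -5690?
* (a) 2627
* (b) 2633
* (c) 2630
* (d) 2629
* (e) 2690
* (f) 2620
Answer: c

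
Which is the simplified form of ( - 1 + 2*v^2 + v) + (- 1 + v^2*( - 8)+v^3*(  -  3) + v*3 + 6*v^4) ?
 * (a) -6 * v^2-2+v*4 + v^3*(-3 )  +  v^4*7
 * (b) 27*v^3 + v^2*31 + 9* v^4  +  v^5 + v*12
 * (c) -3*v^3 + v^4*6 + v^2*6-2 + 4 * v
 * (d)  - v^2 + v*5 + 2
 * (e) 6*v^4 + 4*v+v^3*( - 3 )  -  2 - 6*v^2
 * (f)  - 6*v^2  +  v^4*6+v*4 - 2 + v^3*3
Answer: e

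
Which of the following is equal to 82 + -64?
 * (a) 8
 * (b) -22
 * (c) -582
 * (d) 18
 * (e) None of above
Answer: d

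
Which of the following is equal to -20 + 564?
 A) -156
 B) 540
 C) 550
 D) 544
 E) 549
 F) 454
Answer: D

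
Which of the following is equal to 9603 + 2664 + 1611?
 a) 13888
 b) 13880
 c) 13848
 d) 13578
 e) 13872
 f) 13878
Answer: f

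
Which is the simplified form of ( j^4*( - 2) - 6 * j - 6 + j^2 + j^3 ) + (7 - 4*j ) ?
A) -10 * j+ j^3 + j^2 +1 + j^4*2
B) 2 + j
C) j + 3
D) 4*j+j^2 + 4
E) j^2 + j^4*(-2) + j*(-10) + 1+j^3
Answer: E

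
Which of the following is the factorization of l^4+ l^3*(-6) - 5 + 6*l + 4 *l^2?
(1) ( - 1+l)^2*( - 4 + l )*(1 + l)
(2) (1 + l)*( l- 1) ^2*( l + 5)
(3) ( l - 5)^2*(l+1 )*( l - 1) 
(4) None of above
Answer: 4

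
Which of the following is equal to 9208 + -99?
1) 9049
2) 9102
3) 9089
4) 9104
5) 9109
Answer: 5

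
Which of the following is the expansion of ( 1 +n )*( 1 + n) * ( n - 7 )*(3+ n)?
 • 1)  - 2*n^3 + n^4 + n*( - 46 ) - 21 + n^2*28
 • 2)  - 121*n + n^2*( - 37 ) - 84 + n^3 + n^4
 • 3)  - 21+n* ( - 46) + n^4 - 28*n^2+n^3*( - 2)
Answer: 3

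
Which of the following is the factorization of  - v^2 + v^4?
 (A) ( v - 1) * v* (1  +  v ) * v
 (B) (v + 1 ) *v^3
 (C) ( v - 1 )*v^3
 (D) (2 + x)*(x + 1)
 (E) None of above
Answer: A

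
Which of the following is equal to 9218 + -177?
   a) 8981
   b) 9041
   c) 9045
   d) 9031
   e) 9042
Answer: b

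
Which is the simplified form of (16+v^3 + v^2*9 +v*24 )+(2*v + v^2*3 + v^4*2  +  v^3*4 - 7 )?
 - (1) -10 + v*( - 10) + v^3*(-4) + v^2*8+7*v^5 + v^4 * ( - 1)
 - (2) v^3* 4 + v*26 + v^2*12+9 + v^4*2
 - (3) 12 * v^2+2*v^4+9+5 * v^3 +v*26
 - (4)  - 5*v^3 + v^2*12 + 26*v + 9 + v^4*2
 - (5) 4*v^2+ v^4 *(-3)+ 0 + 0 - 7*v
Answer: 3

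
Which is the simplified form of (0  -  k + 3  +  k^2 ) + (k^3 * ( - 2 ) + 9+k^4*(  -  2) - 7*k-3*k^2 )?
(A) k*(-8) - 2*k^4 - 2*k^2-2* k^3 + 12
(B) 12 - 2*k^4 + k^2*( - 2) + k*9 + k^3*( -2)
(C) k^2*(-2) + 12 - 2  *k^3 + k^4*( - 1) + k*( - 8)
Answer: A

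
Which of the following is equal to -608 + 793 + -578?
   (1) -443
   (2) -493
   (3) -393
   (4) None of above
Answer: 3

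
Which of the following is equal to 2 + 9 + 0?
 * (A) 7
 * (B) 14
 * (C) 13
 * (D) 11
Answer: D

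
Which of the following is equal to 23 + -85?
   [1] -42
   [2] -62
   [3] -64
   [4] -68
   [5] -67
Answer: 2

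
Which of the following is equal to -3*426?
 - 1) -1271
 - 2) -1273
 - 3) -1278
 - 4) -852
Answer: 3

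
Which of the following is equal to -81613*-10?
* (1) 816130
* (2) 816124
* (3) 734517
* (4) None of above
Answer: 1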